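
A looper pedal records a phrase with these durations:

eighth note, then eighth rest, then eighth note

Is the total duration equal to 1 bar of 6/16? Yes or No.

Yes

One bar of 6/16 = 3 eighth notes.
Express everything in eighth notes: eighth note = 1; eighth rest = 1; eighth note = 1.
Adding: 1 + 1 + 1 = 3.
3 equals 3, so the answer is Yes.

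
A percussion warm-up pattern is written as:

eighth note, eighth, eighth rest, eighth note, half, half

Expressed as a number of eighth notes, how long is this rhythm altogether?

12

Each duration in eighth notes: eighth note = 1; eighth = 1; eighth rest = 1; eighth note = 1; half = 4; half = 4.
Total: 1 + 1 + 1 + 1 + 4 + 4 = 12 eighth notes.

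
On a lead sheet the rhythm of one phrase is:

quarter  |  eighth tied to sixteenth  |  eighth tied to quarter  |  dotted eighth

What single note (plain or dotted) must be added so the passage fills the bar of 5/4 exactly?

quarter note

The bar of 5/4 = 20 sixteenth notes.
In sixteenth notes: quarter = 4; eighth tied to sixteenth (eighth + sixteenth) = 3; eighth tied to quarter (eighth + quarter) = 6; dotted eighth = 3.
Altogether 4 + 3 + 6 + 3 = 16.
Remaining: 20 − 16 = 4 sixteenth notes, which is a quarter note.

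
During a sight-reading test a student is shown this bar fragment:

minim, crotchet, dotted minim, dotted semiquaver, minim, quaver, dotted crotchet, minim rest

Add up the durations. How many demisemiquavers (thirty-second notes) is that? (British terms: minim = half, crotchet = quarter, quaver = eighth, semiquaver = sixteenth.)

99

Working in thirty-second notes: minim = 16; crotchet = 8; dotted minim = 24; dotted semiquaver = 3; minim = 16; quaver = 4; dotted crotchet = 12; minim rest = 16.
Adding: 16 + 8 + 24 + 3 + 16 + 4 + 12 + 16 = 99 thirty-second notes.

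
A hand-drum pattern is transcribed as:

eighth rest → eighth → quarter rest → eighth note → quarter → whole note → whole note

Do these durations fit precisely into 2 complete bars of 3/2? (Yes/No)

No

One bar of 3/2 = 12 eighth notes, so 2 bars = 24.
Each duration in eighth notes: eighth rest = 1; eighth = 1; quarter rest = 2; eighth note = 1; quarter = 2; whole note = 8; whole note = 8.
Altogether 1 + 1 + 2 + 1 + 2 + 8 + 8 = 23.
23 falls short of 24, so the answer is No.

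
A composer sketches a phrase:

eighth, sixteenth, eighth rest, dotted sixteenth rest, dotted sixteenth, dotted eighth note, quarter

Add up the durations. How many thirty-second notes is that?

In thirty-second notes: eighth = 4; sixteenth = 2; eighth rest = 4; dotted sixteenth rest = 3; dotted sixteenth = 3; dotted eighth note = 6; quarter = 8.
Altogether 4 + 2 + 4 + 3 + 3 + 6 + 8 = 30 thirty-second notes.

30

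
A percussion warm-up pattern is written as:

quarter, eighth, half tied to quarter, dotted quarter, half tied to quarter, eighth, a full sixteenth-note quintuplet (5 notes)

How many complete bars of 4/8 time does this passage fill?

One bar of 4/8 = 4 eighth notes.
Convert each value to eighth notes: quarter = 2; eighth = 1; half tied to quarter (half + quarter) = 6; dotted quarter = 3; half tied to quarter (half + quarter) = 6; eighth = 1; a full sixteenth-note quintuplet (5 notes) (five quintuplet sixteenths span one quarter) = 2.
Adding: 2 + 1 + 6 + 3 + 6 + 1 + 2 = 21.
21 ÷ 4 = 5 complete bars with 1 left over.

5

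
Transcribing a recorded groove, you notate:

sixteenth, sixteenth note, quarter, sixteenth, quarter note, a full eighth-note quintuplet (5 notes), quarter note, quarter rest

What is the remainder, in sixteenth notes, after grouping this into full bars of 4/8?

3

One bar of 4/8 = 8 sixteenth notes.
Express everything in sixteenth notes: sixteenth = 1; sixteenth note = 1; quarter = 4; sixteenth = 1; quarter note = 4; a full eighth-note quintuplet (5 notes) (five quintuplet eighths span one half) = 8; quarter note = 4; quarter rest = 4.
Total: 1 + 1 + 4 + 1 + 4 + 8 + 4 + 4 = 27.
27 ÷ 8 = 3 complete bars with 3 sixteenth notes remaining.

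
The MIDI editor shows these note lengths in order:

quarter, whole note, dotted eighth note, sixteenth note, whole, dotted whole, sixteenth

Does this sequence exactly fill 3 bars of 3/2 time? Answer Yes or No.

No

One bar of 3/2 = 24 sixteenth notes, so 3 bars = 72.
Working in sixteenth notes: quarter = 4; whole note = 16; dotted eighth note = 3; sixteenth note = 1; whole = 16; dotted whole = 24; sixteenth = 1.
Total: 4 + 16 + 3 + 1 + 16 + 24 + 1 = 65.
65 falls short of 72, so the answer is No.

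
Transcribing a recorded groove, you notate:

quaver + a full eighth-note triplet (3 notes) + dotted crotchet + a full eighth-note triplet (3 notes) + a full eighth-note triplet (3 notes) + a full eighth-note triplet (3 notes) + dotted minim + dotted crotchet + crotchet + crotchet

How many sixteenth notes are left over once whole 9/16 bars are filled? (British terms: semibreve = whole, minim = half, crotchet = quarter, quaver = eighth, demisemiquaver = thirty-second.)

5

One bar of 9/16 = 9 sixteenth notes.
Each duration in sixteenth notes: quaver = 2; a full eighth-note triplet (3 notes) (three triplet eighths span one quarter) = 4; dotted crotchet = 6; a full eighth-note triplet (3 notes) (three triplet eighths span one quarter) = 4; a full eighth-note triplet (3 notes) (three triplet eighths span one quarter) = 4; a full eighth-note triplet (3 notes) (three triplet eighths span one quarter) = 4; dotted minim = 12; dotted crotchet = 6; crotchet = 4; crotchet = 4.
Sum: 2 + 4 + 6 + 4 + 4 + 4 + 12 + 6 + 4 + 4 = 50.
50 ÷ 9 = 5 complete bars with 5 sixteenth notes remaining.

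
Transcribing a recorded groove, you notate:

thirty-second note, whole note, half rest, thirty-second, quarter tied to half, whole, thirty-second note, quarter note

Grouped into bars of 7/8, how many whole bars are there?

4

One bar of 7/8 = 28 thirty-second notes.
Working in thirty-second notes: thirty-second note = 1; whole note = 32; half rest = 16; thirty-second = 1; quarter tied to half (quarter + half) = 24; whole = 32; thirty-second note = 1; quarter note = 8.
Altogether 1 + 32 + 16 + 1 + 24 + 32 + 1 + 8 = 115.
115 ÷ 28 = 4 complete bars with 3 left over.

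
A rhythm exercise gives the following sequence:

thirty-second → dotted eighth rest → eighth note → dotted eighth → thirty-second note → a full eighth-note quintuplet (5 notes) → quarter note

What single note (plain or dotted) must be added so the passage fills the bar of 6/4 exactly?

dotted eighth note

The bar of 6/4 = 48 thirty-second notes.
In thirty-second notes: thirty-second = 1; dotted eighth rest = 6; eighth note = 4; dotted eighth = 6; thirty-second note = 1; a full eighth-note quintuplet (5 notes) (five quintuplet eighths span one half) = 16; quarter note = 8.
Total: 1 + 6 + 4 + 6 + 1 + 16 + 8 = 42.
Remaining: 48 − 42 = 6 thirty-second notes, which is a dotted eighth note.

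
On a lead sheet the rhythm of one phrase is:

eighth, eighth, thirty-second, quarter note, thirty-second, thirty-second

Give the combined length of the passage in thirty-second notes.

19

Convert each value to thirty-second notes: eighth = 4; eighth = 4; thirty-second = 1; quarter note = 8; thirty-second = 1; thirty-second = 1.
Adding: 4 + 4 + 1 + 8 + 1 + 1 = 19 thirty-second notes.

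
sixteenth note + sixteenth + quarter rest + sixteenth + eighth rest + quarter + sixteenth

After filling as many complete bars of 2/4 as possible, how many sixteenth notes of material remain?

6

One bar of 2/4 = 8 sixteenth notes.
Express everything in sixteenth notes: sixteenth note = 1; sixteenth = 1; quarter rest = 4; sixteenth = 1; eighth rest = 2; quarter = 4; sixteenth = 1.
Altogether 1 + 1 + 4 + 1 + 2 + 4 + 1 = 14.
14 ÷ 8 = 1 complete bar with 6 sixteenth notes remaining.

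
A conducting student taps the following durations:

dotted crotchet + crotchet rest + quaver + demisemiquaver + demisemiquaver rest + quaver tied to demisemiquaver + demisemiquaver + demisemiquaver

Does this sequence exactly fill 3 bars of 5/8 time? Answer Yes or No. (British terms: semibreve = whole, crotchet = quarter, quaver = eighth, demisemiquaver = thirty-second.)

No

One bar of 5/8 = 20 thirty-second notes, so 3 bars = 60.
Working in thirty-second notes: dotted crotchet = 12; crotchet rest = 8; quaver = 4; demisemiquaver = 1; demisemiquaver rest = 1; quaver tied to demisemiquaver (quaver + demisemiquaver) = 5; demisemiquaver = 1; demisemiquaver = 1.
Sum: 12 + 8 + 4 + 1 + 1 + 5 + 1 + 1 = 33.
33 falls short of 60, so the answer is No.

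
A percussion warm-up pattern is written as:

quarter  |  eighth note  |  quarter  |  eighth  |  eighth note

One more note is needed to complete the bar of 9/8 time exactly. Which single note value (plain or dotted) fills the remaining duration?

The bar of 9/8 = 9 eighth notes.
In eighth notes: quarter = 2; eighth note = 1; quarter = 2; eighth = 1; eighth note = 1.
Altogether 2 + 1 + 2 + 1 + 1 = 7.
Remaining: 9 − 7 = 2 eighth notes, which is a quarter note.

quarter note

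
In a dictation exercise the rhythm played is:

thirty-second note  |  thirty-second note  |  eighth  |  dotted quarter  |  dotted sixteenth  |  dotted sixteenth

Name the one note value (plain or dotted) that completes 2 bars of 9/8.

2 bars of 9/8 = 72 thirty-second notes.
Convert each value to thirty-second notes: thirty-second note = 1; thirty-second note = 1; eighth = 4; dotted quarter = 12; dotted sixteenth = 3; dotted sixteenth = 3.
Altogether 1 + 1 + 4 + 12 + 3 + 3 = 24.
Remaining: 72 − 24 = 48 thirty-second notes, which is a dotted whole note.

dotted whole note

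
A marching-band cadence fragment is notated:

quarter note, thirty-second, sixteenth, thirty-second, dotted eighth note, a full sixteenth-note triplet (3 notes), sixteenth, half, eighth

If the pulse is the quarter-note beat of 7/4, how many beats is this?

One quarter-note beat = 8 thirty-second notes.
Convert each value to thirty-second notes: quarter note = 8; thirty-second = 1; sixteenth = 2; thirty-second = 1; dotted eighth note = 6; a full sixteenth-note triplet (3 notes) (three triplet sixteenths span one eighth) = 4; sixteenth = 2; half = 16; eighth = 4.
Adding: 8 + 1 + 2 + 1 + 6 + 4 + 2 + 16 + 4 = 44.
44 ÷ 8 = 5.5 beats.

5.5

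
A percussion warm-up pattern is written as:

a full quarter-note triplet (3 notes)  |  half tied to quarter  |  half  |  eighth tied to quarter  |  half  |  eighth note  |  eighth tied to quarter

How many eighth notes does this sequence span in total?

25

Each duration in eighth notes: a full quarter-note triplet (3 notes) (three triplet quarters span one half) = 4; half tied to quarter (half + quarter) = 6; half = 4; eighth tied to quarter (eighth + quarter) = 3; half = 4; eighth note = 1; eighth tied to quarter (eighth + quarter) = 3.
Total: 4 + 6 + 4 + 3 + 4 + 1 + 3 = 25 eighth notes.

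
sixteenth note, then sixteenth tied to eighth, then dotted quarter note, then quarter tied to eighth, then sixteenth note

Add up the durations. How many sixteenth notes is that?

17

Each duration in sixteenth notes: sixteenth note = 1; sixteenth tied to eighth (sixteenth + eighth) = 3; dotted quarter note = 6; quarter tied to eighth (quarter + eighth) = 6; sixteenth note = 1.
Adding: 1 + 3 + 6 + 6 + 1 = 17 sixteenth notes.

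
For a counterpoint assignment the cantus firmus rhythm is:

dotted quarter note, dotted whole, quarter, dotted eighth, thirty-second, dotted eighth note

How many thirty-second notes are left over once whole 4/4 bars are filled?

One bar of 4/4 = 32 thirty-second notes.
In thirty-second notes: dotted quarter note = 12; dotted whole = 48; quarter = 8; dotted eighth = 6; thirty-second = 1; dotted eighth note = 6.
Altogether 12 + 48 + 8 + 6 + 1 + 6 = 81.
81 ÷ 32 = 2 complete bars with 17 thirty-second notes remaining.

17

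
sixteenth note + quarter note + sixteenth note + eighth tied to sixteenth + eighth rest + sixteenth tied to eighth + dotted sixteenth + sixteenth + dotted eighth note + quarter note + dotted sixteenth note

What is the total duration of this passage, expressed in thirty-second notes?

Working in thirty-second notes: sixteenth note = 2; quarter note = 8; sixteenth note = 2; eighth tied to sixteenth (eighth + sixteenth) = 6; eighth rest = 4; sixteenth tied to eighth (sixteenth + eighth) = 6; dotted sixteenth = 3; sixteenth = 2; dotted eighth note = 6; quarter note = 8; dotted sixteenth note = 3.
Sum: 2 + 8 + 2 + 6 + 4 + 6 + 3 + 2 + 6 + 8 + 3 = 50 thirty-second notes.

50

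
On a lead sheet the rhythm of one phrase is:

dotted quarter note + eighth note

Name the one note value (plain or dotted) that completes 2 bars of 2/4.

half note

2 bars of 2/4 = 8 eighth notes.
Working in eighth notes: dotted quarter note = 3; eighth note = 1.
Total: 3 + 1 = 4.
Remaining: 8 − 4 = 4 eighth notes, which is a half note.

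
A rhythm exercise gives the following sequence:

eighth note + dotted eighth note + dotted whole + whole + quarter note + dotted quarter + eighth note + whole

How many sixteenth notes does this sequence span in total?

Express everything in sixteenth notes: eighth note = 2; dotted eighth note = 3; dotted whole = 24; whole = 16; quarter note = 4; dotted quarter = 6; eighth note = 2; whole = 16.
Sum: 2 + 3 + 24 + 16 + 4 + 6 + 2 + 16 = 73 sixteenth notes.

73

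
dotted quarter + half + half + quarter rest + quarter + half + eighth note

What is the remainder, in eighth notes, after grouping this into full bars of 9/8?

2

One bar of 9/8 = 9 eighth notes.
Each duration in eighth notes: dotted quarter = 3; half = 4; half = 4; quarter rest = 2; quarter = 2; half = 4; eighth note = 1.
Total: 3 + 4 + 4 + 2 + 2 + 4 + 1 = 20.
20 ÷ 9 = 2 complete bars with 2 eighth notes remaining.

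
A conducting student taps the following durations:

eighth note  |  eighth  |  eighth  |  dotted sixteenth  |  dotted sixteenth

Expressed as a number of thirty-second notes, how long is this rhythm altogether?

18

Working in thirty-second notes: eighth note = 4; eighth = 4; eighth = 4; dotted sixteenth = 3; dotted sixteenth = 3.
Adding: 4 + 4 + 4 + 3 + 3 = 18 thirty-second notes.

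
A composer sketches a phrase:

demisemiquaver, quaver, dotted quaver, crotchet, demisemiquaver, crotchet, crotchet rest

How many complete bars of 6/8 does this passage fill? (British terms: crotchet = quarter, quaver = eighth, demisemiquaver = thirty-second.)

1

One bar of 6/8 = 24 thirty-second notes.
Convert each value to thirty-second notes: demisemiquaver = 1; quaver = 4; dotted quaver = 6; crotchet = 8; demisemiquaver = 1; crotchet = 8; crotchet rest = 8.
Sum: 1 + 4 + 6 + 8 + 1 + 8 + 8 = 36.
36 ÷ 24 = 1 complete bar with 12 left over.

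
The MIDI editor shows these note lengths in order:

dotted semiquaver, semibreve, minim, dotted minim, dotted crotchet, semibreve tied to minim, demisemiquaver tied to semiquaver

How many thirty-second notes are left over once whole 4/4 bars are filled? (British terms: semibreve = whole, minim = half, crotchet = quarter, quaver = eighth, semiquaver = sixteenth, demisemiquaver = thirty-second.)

10

One bar of 4/4 = 32 thirty-second notes.
In thirty-second notes: dotted semiquaver = 3; semibreve = 32; minim = 16; dotted minim = 24; dotted crotchet = 12; semibreve tied to minim (semibreve + minim) = 48; demisemiquaver tied to semiquaver (demisemiquaver + semiquaver) = 3.
Sum: 3 + 32 + 16 + 24 + 12 + 48 + 3 = 138.
138 ÷ 32 = 4 complete bars with 10 thirty-second notes remaining.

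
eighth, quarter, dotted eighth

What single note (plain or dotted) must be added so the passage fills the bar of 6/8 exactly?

dotted eighth note

The bar of 6/8 = 12 sixteenth notes.
Working in sixteenth notes: eighth = 2; quarter = 4; dotted eighth = 3.
Sum: 2 + 4 + 3 = 9.
Remaining: 12 − 9 = 3 sixteenth notes, which is a dotted eighth note.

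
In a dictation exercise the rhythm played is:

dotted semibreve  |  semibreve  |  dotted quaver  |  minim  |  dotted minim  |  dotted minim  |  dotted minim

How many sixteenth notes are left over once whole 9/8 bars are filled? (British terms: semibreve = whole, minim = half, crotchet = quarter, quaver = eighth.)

One bar of 9/8 = 18 sixteenth notes.
Each duration in sixteenth notes: dotted semibreve = 24; semibreve = 16; dotted quaver = 3; minim = 8; dotted minim = 12; dotted minim = 12; dotted minim = 12.
Sum: 24 + 16 + 3 + 8 + 12 + 12 + 12 = 87.
87 ÷ 18 = 4 complete bars with 15 sixteenth notes remaining.

15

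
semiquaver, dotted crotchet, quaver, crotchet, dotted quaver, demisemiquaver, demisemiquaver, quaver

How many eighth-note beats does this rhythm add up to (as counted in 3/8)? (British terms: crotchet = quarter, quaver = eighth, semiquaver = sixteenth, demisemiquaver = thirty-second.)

One eighth-note beat = 4 thirty-second notes.
Working in thirty-second notes: semiquaver = 2; dotted crotchet = 12; quaver = 4; crotchet = 8; dotted quaver = 6; demisemiquaver = 1; demisemiquaver = 1; quaver = 4.
Altogether 2 + 12 + 4 + 8 + 6 + 1 + 1 + 4 = 38.
38 ÷ 4 = 9.5 beats.

9.5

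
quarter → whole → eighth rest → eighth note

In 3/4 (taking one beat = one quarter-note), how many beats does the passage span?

6

One quarter-note beat = 2 eighth notes.
In eighth notes: quarter = 2; whole = 8; eighth rest = 1; eighth note = 1.
Total: 2 + 8 + 1 + 1 = 12.
12 ÷ 2 = 6 beats.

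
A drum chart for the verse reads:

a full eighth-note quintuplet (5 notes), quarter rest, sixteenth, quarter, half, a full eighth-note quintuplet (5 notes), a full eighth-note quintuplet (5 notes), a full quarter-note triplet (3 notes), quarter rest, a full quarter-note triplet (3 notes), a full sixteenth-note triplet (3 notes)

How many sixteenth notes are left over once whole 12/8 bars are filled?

15

One bar of 12/8 = 24 sixteenth notes.
Convert each value to sixteenth notes: a full eighth-note quintuplet (5 notes) (five quintuplet eighths span one half) = 8; quarter rest = 4; sixteenth = 1; quarter = 4; half = 8; a full eighth-note quintuplet (5 notes) (five quintuplet eighths span one half) = 8; a full eighth-note quintuplet (5 notes) (five quintuplet eighths span one half) = 8; a full quarter-note triplet (3 notes) (three triplet quarters span one half) = 8; quarter rest = 4; a full quarter-note triplet (3 notes) (three triplet quarters span one half) = 8; a full sixteenth-note triplet (3 notes) (three triplet sixteenths span one eighth) = 2.
Total: 8 + 4 + 1 + 4 + 8 + 8 + 8 + 8 + 4 + 8 + 2 = 63.
63 ÷ 24 = 2 complete bars with 15 sixteenth notes remaining.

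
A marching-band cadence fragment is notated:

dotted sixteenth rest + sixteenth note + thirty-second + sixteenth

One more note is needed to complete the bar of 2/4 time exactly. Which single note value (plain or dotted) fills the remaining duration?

quarter note

The bar of 2/4 = 16 thirty-second notes.
Working in thirty-second notes: dotted sixteenth rest = 3; sixteenth note = 2; thirty-second = 1; sixteenth = 2.
Altogether 3 + 2 + 1 + 2 = 8.
Remaining: 16 − 8 = 8 thirty-second notes, which is a quarter note.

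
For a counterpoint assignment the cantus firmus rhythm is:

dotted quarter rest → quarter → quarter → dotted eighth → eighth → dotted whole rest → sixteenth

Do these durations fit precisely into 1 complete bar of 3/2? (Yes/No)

One bar of 3/2 = 24 sixteenth notes.
Working in sixteenth notes: dotted quarter rest = 6; quarter = 4; quarter = 4; dotted eighth = 3; eighth = 2; dotted whole rest = 24; sixteenth = 1.
Adding: 6 + 4 + 4 + 3 + 2 + 24 + 1 = 44.
44 exceeds 24, so the answer is No.

No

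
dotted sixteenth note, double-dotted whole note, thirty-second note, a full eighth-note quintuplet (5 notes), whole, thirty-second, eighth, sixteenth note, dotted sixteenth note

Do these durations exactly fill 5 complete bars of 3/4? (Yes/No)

One bar of 3/4 = 24 thirty-second notes, so 5 bars = 120.
Working in thirty-second notes: dotted sixteenth note = 3; double-dotted whole note = 56; thirty-second note = 1; a full eighth-note quintuplet (5 notes) (five quintuplet eighths span one half) = 16; whole = 32; thirty-second = 1; eighth = 4; sixteenth note = 2; dotted sixteenth note = 3.
Altogether 3 + 56 + 1 + 16 + 32 + 1 + 4 + 2 + 3 = 118.
118 falls short of 120, so the answer is No.

No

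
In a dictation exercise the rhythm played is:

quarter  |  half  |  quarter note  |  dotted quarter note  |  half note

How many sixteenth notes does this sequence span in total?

30

Each duration in sixteenth notes: quarter = 4; half = 8; quarter note = 4; dotted quarter note = 6; half note = 8.
Adding: 4 + 8 + 4 + 6 + 8 = 30 sixteenth notes.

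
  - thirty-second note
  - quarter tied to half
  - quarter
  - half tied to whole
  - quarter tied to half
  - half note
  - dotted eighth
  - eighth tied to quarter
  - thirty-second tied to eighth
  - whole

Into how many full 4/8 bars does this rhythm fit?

11

One bar of 4/8 = 16 thirty-second notes.
Working in thirty-second notes: thirty-second note = 1; quarter tied to half (quarter + half) = 24; quarter = 8; half tied to whole (half + whole) = 48; quarter tied to half (quarter + half) = 24; half note = 16; dotted eighth = 6; eighth tied to quarter (eighth + quarter) = 12; thirty-second tied to eighth (thirty-second + eighth) = 5; whole = 32.
Total: 1 + 24 + 8 + 48 + 24 + 16 + 6 + 12 + 5 + 32 = 176.
176 ÷ 16 = 11 complete bars with 0 left over.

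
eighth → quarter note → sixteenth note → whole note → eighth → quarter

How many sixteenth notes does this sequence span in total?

29

In sixteenth notes: eighth = 2; quarter note = 4; sixteenth note = 1; whole note = 16; eighth = 2; quarter = 4.
Sum: 2 + 4 + 1 + 16 + 2 + 4 = 29 sixteenth notes.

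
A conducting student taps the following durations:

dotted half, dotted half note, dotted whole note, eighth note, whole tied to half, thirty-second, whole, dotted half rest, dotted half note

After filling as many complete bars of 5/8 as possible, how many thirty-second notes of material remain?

One bar of 5/8 = 20 thirty-second notes.
Working in thirty-second notes: dotted half = 24; dotted half note = 24; dotted whole note = 48; eighth note = 4; whole tied to half (whole + half) = 48; thirty-second = 1; whole = 32; dotted half rest = 24; dotted half note = 24.
Sum: 24 + 24 + 48 + 4 + 48 + 1 + 32 + 24 + 24 = 229.
229 ÷ 20 = 11 complete bars with 9 thirty-second notes remaining.

9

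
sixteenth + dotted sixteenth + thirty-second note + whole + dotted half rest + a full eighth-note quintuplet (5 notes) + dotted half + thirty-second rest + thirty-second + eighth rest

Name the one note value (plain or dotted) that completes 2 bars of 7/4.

2 bars of 7/4 = 112 thirty-second notes.
Convert each value to thirty-second notes: sixteenth = 2; dotted sixteenth = 3; thirty-second note = 1; whole = 32; dotted half rest = 24; a full eighth-note quintuplet (5 notes) (five quintuplet eighths span one half) = 16; dotted half = 24; thirty-second rest = 1; thirty-second = 1; eighth rest = 4.
Total: 2 + 3 + 1 + 32 + 24 + 16 + 24 + 1 + 1 + 4 = 108.
Remaining: 112 − 108 = 4 thirty-second notes, which is a eighth note.

eighth note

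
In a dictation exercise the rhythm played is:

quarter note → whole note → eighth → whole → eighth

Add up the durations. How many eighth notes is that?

Working in eighth notes: quarter note = 2; whole note = 8; eighth = 1; whole = 8; eighth = 1.
Sum: 2 + 8 + 1 + 8 + 1 = 20 eighth notes.

20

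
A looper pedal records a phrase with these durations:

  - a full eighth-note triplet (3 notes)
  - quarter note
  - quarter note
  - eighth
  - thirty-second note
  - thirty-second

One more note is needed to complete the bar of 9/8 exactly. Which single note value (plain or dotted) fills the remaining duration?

dotted eighth note

The bar of 9/8 = 36 thirty-second notes.
Working in thirty-second notes: a full eighth-note triplet (3 notes) (three triplet eighths span one quarter) = 8; quarter note = 8; quarter note = 8; eighth = 4; thirty-second note = 1; thirty-second = 1.
Total: 8 + 8 + 8 + 4 + 1 + 1 = 30.
Remaining: 36 − 30 = 6 thirty-second notes, which is a dotted eighth note.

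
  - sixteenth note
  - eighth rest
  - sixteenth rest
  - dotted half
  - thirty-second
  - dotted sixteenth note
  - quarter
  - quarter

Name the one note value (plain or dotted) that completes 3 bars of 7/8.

whole note

3 bars of 7/8 = 84 thirty-second notes.
Each duration in thirty-second notes: sixteenth note = 2; eighth rest = 4; sixteenth rest = 2; dotted half = 24; thirty-second = 1; dotted sixteenth note = 3; quarter = 8; quarter = 8.
Altogether 2 + 4 + 2 + 24 + 1 + 3 + 8 + 8 = 52.
Remaining: 84 − 52 = 32 thirty-second notes, which is a whole note.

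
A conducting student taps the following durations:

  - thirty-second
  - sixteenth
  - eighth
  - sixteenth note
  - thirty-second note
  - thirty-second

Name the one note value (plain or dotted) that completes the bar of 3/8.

thirty-second note

The bar of 3/8 = 12 thirty-second notes.
In thirty-second notes: thirty-second = 1; sixteenth = 2; eighth = 4; sixteenth note = 2; thirty-second note = 1; thirty-second = 1.
Adding: 1 + 2 + 4 + 2 + 1 + 1 = 11.
Remaining: 12 − 11 = 1 thirty-second note, which is a thirty-second note.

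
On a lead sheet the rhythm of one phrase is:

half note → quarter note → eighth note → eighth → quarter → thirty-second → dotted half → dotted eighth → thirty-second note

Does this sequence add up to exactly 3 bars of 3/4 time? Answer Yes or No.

Yes

One bar of 3/4 = 24 thirty-second notes, so 3 bars = 72.
In thirty-second notes: half note = 16; quarter note = 8; eighth note = 4; eighth = 4; quarter = 8; thirty-second = 1; dotted half = 24; dotted eighth = 6; thirty-second note = 1.
Total: 16 + 8 + 4 + 4 + 8 + 1 + 24 + 6 + 1 = 72.
72 equals 72, so the answer is Yes.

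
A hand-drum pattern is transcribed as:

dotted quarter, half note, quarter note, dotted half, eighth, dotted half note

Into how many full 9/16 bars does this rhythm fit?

4

One bar of 9/16 = 9 sixteenth notes.
Working in sixteenth notes: dotted quarter = 6; half note = 8; quarter note = 4; dotted half = 12; eighth = 2; dotted half note = 12.
Total: 6 + 8 + 4 + 12 + 2 + 12 = 44.
44 ÷ 9 = 4 complete bars with 8 left over.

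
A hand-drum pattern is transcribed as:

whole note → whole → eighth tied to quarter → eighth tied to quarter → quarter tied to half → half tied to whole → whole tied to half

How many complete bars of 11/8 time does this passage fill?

4

One bar of 11/8 = 11 eighth notes.
Convert each value to eighth notes: whole note = 8; whole = 8; eighth tied to quarter (eighth + quarter) = 3; eighth tied to quarter (eighth + quarter) = 3; quarter tied to half (quarter + half) = 6; half tied to whole (half + whole) = 12; whole tied to half (whole + half) = 12.
Total: 8 + 8 + 3 + 3 + 6 + 12 + 12 = 52.
52 ÷ 11 = 4 complete bars with 8 left over.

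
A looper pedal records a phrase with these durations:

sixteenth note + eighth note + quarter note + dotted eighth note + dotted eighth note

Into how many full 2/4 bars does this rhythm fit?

One bar of 2/4 = 8 sixteenth notes.
Working in sixteenth notes: sixteenth note = 1; eighth note = 2; quarter note = 4; dotted eighth note = 3; dotted eighth note = 3.
Total: 1 + 2 + 4 + 3 + 3 = 13.
13 ÷ 8 = 1 complete bar with 5 left over.

1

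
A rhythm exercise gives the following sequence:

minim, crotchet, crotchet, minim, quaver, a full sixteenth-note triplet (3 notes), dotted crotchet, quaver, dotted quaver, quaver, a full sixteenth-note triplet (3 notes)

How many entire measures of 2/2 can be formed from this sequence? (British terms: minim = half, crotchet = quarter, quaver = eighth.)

2

One bar of 2/2 = 16 sixteenth notes.
Working in sixteenth notes: minim = 8; crotchet = 4; crotchet = 4; minim = 8; quaver = 2; a full sixteenth-note triplet (3 notes) (three triplet sixteenths span one eighth) = 2; dotted crotchet = 6; quaver = 2; dotted quaver = 3; quaver = 2; a full sixteenth-note triplet (3 notes) (three triplet sixteenths span one eighth) = 2.
Sum: 8 + 4 + 4 + 8 + 2 + 2 + 6 + 2 + 3 + 2 + 2 = 43.
43 ÷ 16 = 2 complete bars with 11 left over.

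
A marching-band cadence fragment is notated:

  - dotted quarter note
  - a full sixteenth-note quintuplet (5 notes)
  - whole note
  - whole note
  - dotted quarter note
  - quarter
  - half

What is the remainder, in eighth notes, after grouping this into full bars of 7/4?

2

One bar of 7/4 = 14 eighth notes.
In eighth notes: dotted quarter note = 3; a full sixteenth-note quintuplet (5 notes) (five quintuplet sixteenths span one quarter) = 2; whole note = 8; whole note = 8; dotted quarter note = 3; quarter = 2; half = 4.
Total: 3 + 2 + 8 + 8 + 3 + 2 + 4 = 30.
30 ÷ 14 = 2 complete bars with 2 eighth notes remaining.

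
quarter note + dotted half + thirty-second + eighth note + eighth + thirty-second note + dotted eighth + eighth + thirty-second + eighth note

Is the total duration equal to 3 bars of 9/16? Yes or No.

No

One bar of 9/16 = 18 thirty-second notes, so 3 bars = 54.
In thirty-second notes: quarter note = 8; dotted half = 24; thirty-second = 1; eighth note = 4; eighth = 4; thirty-second note = 1; dotted eighth = 6; eighth = 4; thirty-second = 1; eighth note = 4.
Altogether 8 + 24 + 1 + 4 + 4 + 1 + 6 + 4 + 1 + 4 = 57.
57 exceeds 54, so the answer is No.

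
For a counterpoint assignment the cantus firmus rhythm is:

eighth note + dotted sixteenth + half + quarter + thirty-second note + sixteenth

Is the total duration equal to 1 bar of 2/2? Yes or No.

No

One bar of 2/2 = 32 thirty-second notes.
Express everything in thirty-second notes: eighth note = 4; dotted sixteenth = 3; half = 16; quarter = 8; thirty-second note = 1; sixteenth = 2.
Altogether 4 + 3 + 16 + 8 + 1 + 2 = 34.
34 exceeds 32, so the answer is No.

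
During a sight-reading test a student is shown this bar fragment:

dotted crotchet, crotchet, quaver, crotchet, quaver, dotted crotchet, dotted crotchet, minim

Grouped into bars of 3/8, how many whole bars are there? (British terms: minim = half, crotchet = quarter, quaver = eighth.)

6

One bar of 3/8 = 3 eighth notes.
Convert each value to eighth notes: dotted crotchet = 3; crotchet = 2; quaver = 1; crotchet = 2; quaver = 1; dotted crotchet = 3; dotted crotchet = 3; minim = 4.
Sum: 3 + 2 + 1 + 2 + 1 + 3 + 3 + 4 = 19.
19 ÷ 3 = 6 complete bars with 1 left over.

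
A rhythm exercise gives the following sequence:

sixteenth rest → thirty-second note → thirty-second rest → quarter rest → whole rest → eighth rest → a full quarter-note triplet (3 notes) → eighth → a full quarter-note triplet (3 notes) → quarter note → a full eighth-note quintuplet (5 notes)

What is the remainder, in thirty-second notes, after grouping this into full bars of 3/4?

One bar of 3/4 = 24 thirty-second notes.
Express everything in thirty-second notes: sixteenth rest = 2; thirty-second note = 1; thirty-second rest = 1; quarter rest = 8; whole rest = 32; eighth rest = 4; a full quarter-note triplet (3 notes) (three triplet quarters span one half) = 16; eighth = 4; a full quarter-note triplet (3 notes) (three triplet quarters span one half) = 16; quarter note = 8; a full eighth-note quintuplet (5 notes) (five quintuplet eighths span one half) = 16.
Altogether 2 + 1 + 1 + 8 + 32 + 4 + 16 + 4 + 16 + 8 + 16 = 108.
108 ÷ 24 = 4 complete bars with 12 thirty-second notes remaining.

12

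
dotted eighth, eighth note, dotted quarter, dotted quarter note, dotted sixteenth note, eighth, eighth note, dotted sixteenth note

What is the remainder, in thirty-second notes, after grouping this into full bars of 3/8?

0

One bar of 3/8 = 12 thirty-second notes.
Working in thirty-second notes: dotted eighth = 6; eighth note = 4; dotted quarter = 12; dotted quarter note = 12; dotted sixteenth note = 3; eighth = 4; eighth note = 4; dotted sixteenth note = 3.
Total: 6 + 4 + 12 + 12 + 3 + 4 + 4 + 3 = 48.
48 ÷ 12 = 4 complete bars with 0 thirty-second notes remaining.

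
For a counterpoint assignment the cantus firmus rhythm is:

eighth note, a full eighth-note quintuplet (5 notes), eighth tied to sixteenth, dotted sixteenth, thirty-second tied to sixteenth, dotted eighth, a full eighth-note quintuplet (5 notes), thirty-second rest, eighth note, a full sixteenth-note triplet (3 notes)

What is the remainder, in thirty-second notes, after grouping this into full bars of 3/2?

One bar of 3/2 = 48 thirty-second notes.
Working in thirty-second notes: eighth note = 4; a full eighth-note quintuplet (5 notes) (five quintuplet eighths span one half) = 16; eighth tied to sixteenth (eighth + sixteenth) = 6; dotted sixteenth = 3; thirty-second tied to sixteenth (thirty-second + sixteenth) = 3; dotted eighth = 6; a full eighth-note quintuplet (5 notes) (five quintuplet eighths span one half) = 16; thirty-second rest = 1; eighth note = 4; a full sixteenth-note triplet (3 notes) (three triplet sixteenths span one eighth) = 4.
Total: 4 + 16 + 6 + 3 + 3 + 6 + 16 + 1 + 4 + 4 = 63.
63 ÷ 48 = 1 complete bar with 15 thirty-second notes remaining.

15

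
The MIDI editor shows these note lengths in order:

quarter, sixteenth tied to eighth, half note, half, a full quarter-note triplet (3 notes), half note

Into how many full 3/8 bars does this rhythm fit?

6

One bar of 3/8 = 6 sixteenth notes.
Working in sixteenth notes: quarter = 4; sixteenth tied to eighth (sixteenth + eighth) = 3; half note = 8; half = 8; a full quarter-note triplet (3 notes) (three triplet quarters span one half) = 8; half note = 8.
Adding: 4 + 3 + 8 + 8 + 8 + 8 = 39.
39 ÷ 6 = 6 complete bars with 3 left over.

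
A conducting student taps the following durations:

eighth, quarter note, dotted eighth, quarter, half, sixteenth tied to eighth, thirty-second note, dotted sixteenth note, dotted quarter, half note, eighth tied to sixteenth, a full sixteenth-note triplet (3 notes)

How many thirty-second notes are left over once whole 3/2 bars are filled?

42

One bar of 3/2 = 48 thirty-second notes.
In thirty-second notes: eighth = 4; quarter note = 8; dotted eighth = 6; quarter = 8; half = 16; sixteenth tied to eighth (sixteenth + eighth) = 6; thirty-second note = 1; dotted sixteenth note = 3; dotted quarter = 12; half note = 16; eighth tied to sixteenth (eighth + sixteenth) = 6; a full sixteenth-note triplet (3 notes) (three triplet sixteenths span one eighth) = 4.
Altogether 4 + 8 + 6 + 8 + 16 + 6 + 1 + 3 + 12 + 16 + 6 + 4 = 90.
90 ÷ 48 = 1 complete bar with 42 thirty-second notes remaining.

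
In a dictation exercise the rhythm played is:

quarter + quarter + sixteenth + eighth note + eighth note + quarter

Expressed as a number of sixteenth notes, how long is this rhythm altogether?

17

Working in sixteenth notes: quarter = 4; quarter = 4; sixteenth = 1; eighth note = 2; eighth note = 2; quarter = 4.
Altogether 4 + 4 + 1 + 2 + 2 + 4 = 17 sixteenth notes.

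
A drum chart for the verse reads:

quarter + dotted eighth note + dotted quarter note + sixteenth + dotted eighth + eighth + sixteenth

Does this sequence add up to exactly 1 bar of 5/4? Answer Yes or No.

Yes

One bar of 5/4 = 20 sixteenth notes.
Working in sixteenth notes: quarter = 4; dotted eighth note = 3; dotted quarter note = 6; sixteenth = 1; dotted eighth = 3; eighth = 2; sixteenth = 1.
Adding: 4 + 3 + 6 + 1 + 3 + 2 + 1 = 20.
20 equals 20, so the answer is Yes.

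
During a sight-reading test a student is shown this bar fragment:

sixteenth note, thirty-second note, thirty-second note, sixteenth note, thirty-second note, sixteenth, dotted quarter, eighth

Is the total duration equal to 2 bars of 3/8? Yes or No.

One bar of 3/8 = 12 thirty-second notes, so 2 bars = 24.
Express everything in thirty-second notes: sixteenth note = 2; thirty-second note = 1; thirty-second note = 1; sixteenth note = 2; thirty-second note = 1; sixteenth = 2; dotted quarter = 12; eighth = 4.
Total: 2 + 1 + 1 + 2 + 1 + 2 + 12 + 4 = 25.
25 exceeds 24, so the answer is No.

No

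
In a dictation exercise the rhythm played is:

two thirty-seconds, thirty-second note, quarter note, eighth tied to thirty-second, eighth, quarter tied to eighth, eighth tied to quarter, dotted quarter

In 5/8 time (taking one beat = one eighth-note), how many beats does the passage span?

One eighth-note beat = 4 thirty-second notes.
Convert each value to thirty-second notes: thirty-second = 1; thirty-second = 1; thirty-second note = 1; quarter note = 8; eighth tied to thirty-second (eighth + thirty-second) = 5; eighth = 4; quarter tied to eighth (quarter + eighth) = 12; eighth tied to quarter (eighth + quarter) = 12; dotted quarter = 12.
Altogether 1 + 1 + 1 + 8 + 5 + 4 + 12 + 12 + 12 = 56.
56 ÷ 4 = 14 beats.

14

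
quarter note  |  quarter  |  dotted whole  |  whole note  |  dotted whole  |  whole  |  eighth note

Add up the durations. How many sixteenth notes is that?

Working in sixteenth notes: quarter note = 4; quarter = 4; dotted whole = 24; whole note = 16; dotted whole = 24; whole = 16; eighth note = 2.
Sum: 4 + 4 + 24 + 16 + 24 + 16 + 2 = 90 sixteenth notes.

90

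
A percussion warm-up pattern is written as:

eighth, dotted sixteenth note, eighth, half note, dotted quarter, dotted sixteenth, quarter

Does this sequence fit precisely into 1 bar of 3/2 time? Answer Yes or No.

No

One bar of 3/2 = 48 thirty-second notes.
In thirty-second notes: eighth = 4; dotted sixteenth note = 3; eighth = 4; half note = 16; dotted quarter = 12; dotted sixteenth = 3; quarter = 8.
Adding: 4 + 3 + 4 + 16 + 12 + 3 + 8 = 50.
50 exceeds 48, so the answer is No.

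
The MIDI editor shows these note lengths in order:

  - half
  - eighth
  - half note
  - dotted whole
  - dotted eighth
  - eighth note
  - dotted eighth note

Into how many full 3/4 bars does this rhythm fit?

One bar of 3/4 = 12 sixteenth notes.
Each duration in sixteenth notes: half = 8; eighth = 2; half note = 8; dotted whole = 24; dotted eighth = 3; eighth note = 2; dotted eighth note = 3.
Sum: 8 + 2 + 8 + 24 + 3 + 2 + 3 = 50.
50 ÷ 12 = 4 complete bars with 2 left over.

4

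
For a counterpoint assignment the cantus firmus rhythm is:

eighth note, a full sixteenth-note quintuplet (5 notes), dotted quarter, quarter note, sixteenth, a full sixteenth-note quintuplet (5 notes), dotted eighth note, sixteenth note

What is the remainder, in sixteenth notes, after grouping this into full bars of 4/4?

One bar of 4/4 = 16 sixteenth notes.
In sixteenth notes: eighth note = 2; a full sixteenth-note quintuplet (5 notes) (five quintuplet sixteenths span one quarter) = 4; dotted quarter = 6; quarter note = 4; sixteenth = 1; a full sixteenth-note quintuplet (5 notes) (five quintuplet sixteenths span one quarter) = 4; dotted eighth note = 3; sixteenth note = 1.
Altogether 2 + 4 + 6 + 4 + 1 + 4 + 3 + 1 = 25.
25 ÷ 16 = 1 complete bar with 9 sixteenth notes remaining.

9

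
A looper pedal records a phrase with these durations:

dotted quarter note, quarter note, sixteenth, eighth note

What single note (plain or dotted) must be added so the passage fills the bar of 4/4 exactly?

dotted eighth note

The bar of 4/4 = 16 sixteenth notes.
Express everything in sixteenth notes: dotted quarter note = 6; quarter note = 4; sixteenth = 1; eighth note = 2.
Altogether 6 + 4 + 1 + 2 = 13.
Remaining: 16 − 13 = 3 sixteenth notes, which is a dotted eighth note.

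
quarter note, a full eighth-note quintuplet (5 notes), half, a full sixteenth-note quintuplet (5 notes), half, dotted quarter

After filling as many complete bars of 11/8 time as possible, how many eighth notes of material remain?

One bar of 11/8 = 11 eighth notes.
Express everything in eighth notes: quarter note = 2; a full eighth-note quintuplet (5 notes) (five quintuplet eighths span one half) = 4; half = 4; a full sixteenth-note quintuplet (5 notes) (five quintuplet sixteenths span one quarter) = 2; half = 4; dotted quarter = 3.
Altogether 2 + 4 + 4 + 2 + 4 + 3 = 19.
19 ÷ 11 = 1 complete bar with 8 eighth notes remaining.

8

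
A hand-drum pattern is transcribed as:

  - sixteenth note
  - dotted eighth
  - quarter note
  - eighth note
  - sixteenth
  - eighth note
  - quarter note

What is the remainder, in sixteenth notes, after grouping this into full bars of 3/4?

5

One bar of 3/4 = 12 sixteenth notes.
Working in sixteenth notes: sixteenth note = 1; dotted eighth = 3; quarter note = 4; eighth note = 2; sixteenth = 1; eighth note = 2; quarter note = 4.
Adding: 1 + 3 + 4 + 2 + 1 + 2 + 4 = 17.
17 ÷ 12 = 1 complete bar with 5 sixteenth notes remaining.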